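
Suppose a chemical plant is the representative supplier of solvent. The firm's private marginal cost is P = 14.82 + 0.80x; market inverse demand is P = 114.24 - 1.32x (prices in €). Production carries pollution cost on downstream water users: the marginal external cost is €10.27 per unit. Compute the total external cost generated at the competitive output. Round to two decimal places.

Market equilibrium (private): 14.82 + 0.80x = 114.24 - 1.32x → x_m = 46.8962.
Total external cost = MEC × x_m = 10.27 × 46.8962 = 481.6240.

€481.62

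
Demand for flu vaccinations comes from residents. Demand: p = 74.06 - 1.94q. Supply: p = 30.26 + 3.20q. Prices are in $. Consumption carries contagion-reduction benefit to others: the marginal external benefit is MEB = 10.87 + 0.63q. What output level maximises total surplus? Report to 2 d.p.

q* = 12.12

Social marginal benefit = demand + MEB = 84.93 - 1.31q.
Set SMB = MC: 84.93 - 1.31q = 30.26 + 3.20q → q* = 12.1220.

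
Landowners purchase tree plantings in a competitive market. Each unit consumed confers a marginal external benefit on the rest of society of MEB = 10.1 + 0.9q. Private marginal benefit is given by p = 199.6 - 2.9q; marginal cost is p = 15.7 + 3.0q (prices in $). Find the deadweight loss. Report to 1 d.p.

Market equilibrium (private): 15.7 + 3.0q = 199.6 - 2.9q → q_m = 31.1695.
Social marginal benefit = demand + MEB = 209.7 - 2.0q.
Set SMB = MC: 209.7 - 2.0q = 15.7 + 3.0q → q* = 38.8000.
The welfare-loss triangle has base |q_m − q*| and height MEB(q_m) (the vertical gap between SMB and MC is zero at q* and MEB at q_m).
DWL = ½ × 7.6305 × 38.1525 = 145.5613.

DWL = $145.6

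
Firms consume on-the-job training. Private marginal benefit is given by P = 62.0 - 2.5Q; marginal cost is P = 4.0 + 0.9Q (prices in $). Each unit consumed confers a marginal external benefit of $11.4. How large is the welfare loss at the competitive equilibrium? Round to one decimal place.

Market equilibrium (private): 4.0 + 0.9Q = 62.0 - 2.5Q → Q_m = 17.0588.
Social marginal benefit = demand + MEB = 73.4 - 2.5Q.
Set SMB = MC: 73.4 - 2.5Q = 4.0 + 0.9Q → Q* = 20.4118.
The welfare-loss triangle has base |Q_m − Q*| and height MEB(Q_m) (the vertical gap between SMB and MC is zero at Q* and MEB at Q_m).
DWL = ½ × 3.3530 × 11.4000 = 19.1121.

DWL = $19.1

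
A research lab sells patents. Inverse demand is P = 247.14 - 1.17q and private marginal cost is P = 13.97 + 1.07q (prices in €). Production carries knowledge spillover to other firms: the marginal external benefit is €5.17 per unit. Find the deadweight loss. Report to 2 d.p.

DWL = €5.97

Market equilibrium (private): 13.97 + 1.07q = 247.14 - 1.17q → q_m = 104.0938.
Social marginal cost = private MC − MEB = 8.80 + 1.07q.
Set SMC = demand: 8.80 + 1.07q = 247.14 - 1.17q → q* = 106.4018.
The welfare-loss triangle has base |q_m − q*| and height MEB(q_m) (the vertical gap between SMC and demand is zero at q* and MEB at q_m).
DWL = ½ × 2.3080 × 5.1700 = 5.9662.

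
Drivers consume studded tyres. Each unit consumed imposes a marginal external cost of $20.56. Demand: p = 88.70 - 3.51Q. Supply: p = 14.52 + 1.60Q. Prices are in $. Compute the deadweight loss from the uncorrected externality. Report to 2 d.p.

DWL = $41.36

Market equilibrium (private): 14.52 + 1.60Q = 88.70 - 3.51Q → Q_m = 14.5166.
Social marginal benefit = demand − MEC = 68.14 - 3.51Q.
Set SMB = MC: 68.14 - 3.51Q = 14.52 + 1.60Q → Q* = 10.4932.
The loss is the area between SMB and MC from Q* to Q_m; with linear curves that's a triangle of height MEC(Q_m).
DWL = ½ × 4.0234 × 20.5600 = 41.3606.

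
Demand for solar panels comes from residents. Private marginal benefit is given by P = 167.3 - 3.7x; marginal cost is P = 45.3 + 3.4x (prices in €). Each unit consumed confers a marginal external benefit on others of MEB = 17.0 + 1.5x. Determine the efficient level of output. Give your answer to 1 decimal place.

Social marginal benefit = demand + MEB = 184.3 - 2.2x.
Set SMB = MC: 184.3 - 2.2x = 45.3 + 3.4x → x* = 24.8214.

x* = 24.8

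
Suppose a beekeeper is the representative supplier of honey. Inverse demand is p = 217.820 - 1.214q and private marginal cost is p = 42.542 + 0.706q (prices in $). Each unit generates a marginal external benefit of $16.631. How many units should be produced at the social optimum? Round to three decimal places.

Social marginal cost = private MC − MEB = 25.911 + 0.706q.
Set SMC = demand: 25.911 + 0.706q = 217.820 - 1.214q → q* = 99.9526.

q* = 99.953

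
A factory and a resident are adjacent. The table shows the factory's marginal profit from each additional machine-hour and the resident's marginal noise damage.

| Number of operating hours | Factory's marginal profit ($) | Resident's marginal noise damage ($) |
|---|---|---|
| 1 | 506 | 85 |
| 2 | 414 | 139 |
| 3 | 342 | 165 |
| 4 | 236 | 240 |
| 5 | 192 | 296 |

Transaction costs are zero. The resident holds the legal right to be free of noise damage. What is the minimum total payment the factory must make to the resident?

$389

Efficient level: marginal profit ≥ marginal noise damage through level 3, so k* = 3.
With the resident holding the right, the factory must at least compensate total damage at k*: 85 + 139 + 165 = 389.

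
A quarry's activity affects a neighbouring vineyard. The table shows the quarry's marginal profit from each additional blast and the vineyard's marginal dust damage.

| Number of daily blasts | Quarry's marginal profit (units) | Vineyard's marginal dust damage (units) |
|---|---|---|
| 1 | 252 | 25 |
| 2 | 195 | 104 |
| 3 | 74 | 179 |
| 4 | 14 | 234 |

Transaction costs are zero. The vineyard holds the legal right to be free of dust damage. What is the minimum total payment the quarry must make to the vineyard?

Efficient level: marginal profit ≥ marginal dust damage through level 2, so k* = 2.
With the vineyard holding the right, the quarry must at least compensate total damage at k*: 25 + 104 = 129.

129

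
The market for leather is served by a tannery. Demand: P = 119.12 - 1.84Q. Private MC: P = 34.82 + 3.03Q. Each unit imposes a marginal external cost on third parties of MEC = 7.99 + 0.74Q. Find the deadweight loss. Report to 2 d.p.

Market equilibrium (private): 34.82 + 3.03Q = 119.12 - 1.84Q → Q_m = 17.3101.
Social marginal cost = private MC + MEC = 42.81 + 3.77Q.
Set SMC = demand: 42.81 + 3.77Q = 119.12 - 1.84Q → Q* = 13.6025.
Between Q* and Q_m the wedge SMC − demand runs linearly from 0 to MEC(Q_m), so the loss is a triangle.
DWL = ½ × 3.7076 × 20.7994 = 38.5579.

DWL = 38.56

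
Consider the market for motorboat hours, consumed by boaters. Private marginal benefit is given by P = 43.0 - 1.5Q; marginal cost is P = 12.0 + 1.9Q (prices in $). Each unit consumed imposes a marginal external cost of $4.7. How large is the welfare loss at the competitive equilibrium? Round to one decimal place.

DWL = $3.2

Market equilibrium (private): 12.0 + 1.9Q = 43.0 - 1.5Q → Q_m = 9.1176.
Social marginal benefit = demand − MEC = 38.3 - 1.5Q.
Set SMB = MC: 38.3 - 1.5Q = 12.0 + 1.9Q → Q* = 7.7353.
Between Q* and Q_m the wedge MC − SMB runs linearly from 0 to MEC(Q_m), so the loss is a triangle.
DWL = ½ × 1.3823 × 4.7000 = 3.2484.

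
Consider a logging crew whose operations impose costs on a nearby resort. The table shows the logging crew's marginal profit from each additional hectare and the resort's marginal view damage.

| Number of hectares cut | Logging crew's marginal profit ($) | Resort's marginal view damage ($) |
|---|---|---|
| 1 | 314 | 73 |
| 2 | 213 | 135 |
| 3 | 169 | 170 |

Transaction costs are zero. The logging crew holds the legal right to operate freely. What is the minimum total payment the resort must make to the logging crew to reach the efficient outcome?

$169

Left alone the logging crew would choose level 3 (marginal profit stays positive).
Efficient level: k* = 2 (marginal profit ≥ marginal view damage through 2).
The resort must at least cover the logging crew's forgone profit from cutting 3→2: 169 = 169.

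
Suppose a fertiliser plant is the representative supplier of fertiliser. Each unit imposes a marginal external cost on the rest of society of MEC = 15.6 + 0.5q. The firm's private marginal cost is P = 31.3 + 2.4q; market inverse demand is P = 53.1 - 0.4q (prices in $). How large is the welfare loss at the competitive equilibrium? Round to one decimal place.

Market equilibrium (private): 31.3 + 2.4q = 53.1 - 0.4q → q_m = 7.7857.
Social marginal cost = private MC + MEC = 46.9 + 2.9q.
Set SMC = demand: 46.9 + 2.9q = 53.1 - 0.4q → q* = 1.8788.
Height of the DWL triangle at q_m is SMC(q_m) − demand(q_m) = MEC(q_m) = 19.4929.
DWL = ½ × 5.9069 × 19.4929 = 57.5713.

DWL = $57.6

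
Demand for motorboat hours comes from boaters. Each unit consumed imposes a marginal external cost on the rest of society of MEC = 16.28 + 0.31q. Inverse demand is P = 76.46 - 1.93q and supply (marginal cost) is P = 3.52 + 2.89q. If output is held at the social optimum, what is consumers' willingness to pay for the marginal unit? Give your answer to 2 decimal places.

Social marginal benefit = demand − MEC = 60.18 - 2.24q.
Set SMB = MC: 60.18 - 2.24q = 3.52 + 2.89q → q* = 11.0448.
Consumer price on the demand curve at q*: 76.46 − 1.93×11.0448 = 55.1435.

P = 55.14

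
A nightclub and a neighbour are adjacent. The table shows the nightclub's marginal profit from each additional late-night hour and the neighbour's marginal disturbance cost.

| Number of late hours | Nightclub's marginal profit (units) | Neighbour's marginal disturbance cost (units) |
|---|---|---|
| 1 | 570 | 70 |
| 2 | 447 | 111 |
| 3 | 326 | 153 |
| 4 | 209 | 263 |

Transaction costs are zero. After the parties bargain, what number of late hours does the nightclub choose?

3

Bargaining reaches the level where marginal profit last exceeds marginal disturbance cost.
That holds through level 3 (326 ≥ 153) but not at 4 (209 < 263).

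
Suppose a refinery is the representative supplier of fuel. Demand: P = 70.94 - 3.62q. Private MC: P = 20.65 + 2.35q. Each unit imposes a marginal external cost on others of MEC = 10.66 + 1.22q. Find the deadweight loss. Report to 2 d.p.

Market equilibrium (private): 20.65 + 2.35q = 70.94 - 3.62q → q_m = 8.4238.
Social marginal cost = private MC + MEC = 31.31 + 3.57q.
Set SMC = demand: 31.31 + 3.57q = 70.94 - 3.62q → q* = 5.5118.
Between q* and q_m the wedge SMC − demand runs linearly from 0 to MEC(q_m), so the loss is a triangle.
DWL = ½ × 2.9120 × 20.9370 = 30.4843.

DWL = 30.48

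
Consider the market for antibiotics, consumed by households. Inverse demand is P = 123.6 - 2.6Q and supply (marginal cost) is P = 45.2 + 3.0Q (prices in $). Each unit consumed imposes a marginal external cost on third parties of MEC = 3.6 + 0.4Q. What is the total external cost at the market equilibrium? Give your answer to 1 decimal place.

$89.6

Market equilibrium (private): 45.2 + 3.0Q = 123.6 - 2.6Q → Q_m = 14.0000.
Total external cost = ∫₀^{Q_m} (3.6 + 0.4Q) dQ = 3.6×14.0000 + ½×0.4×14.0000² = 89.6000.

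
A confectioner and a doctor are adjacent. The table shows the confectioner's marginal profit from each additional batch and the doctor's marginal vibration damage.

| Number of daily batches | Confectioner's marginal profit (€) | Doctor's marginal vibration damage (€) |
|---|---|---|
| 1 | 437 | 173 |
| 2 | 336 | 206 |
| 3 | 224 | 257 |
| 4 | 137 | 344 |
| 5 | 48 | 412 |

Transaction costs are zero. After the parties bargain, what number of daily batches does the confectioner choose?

Bargaining reaches the level where marginal profit last exceeds marginal vibration damage.
That holds through level 2 (336 ≥ 206) but not at 3 (224 < 257).

2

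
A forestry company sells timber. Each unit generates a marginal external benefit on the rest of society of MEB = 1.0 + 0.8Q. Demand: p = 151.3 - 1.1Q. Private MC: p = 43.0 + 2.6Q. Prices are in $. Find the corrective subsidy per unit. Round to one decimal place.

subsidy = $31.2 per unit

Social marginal cost = private MC − MEB = 42.0 + 1.8Q.
Set SMC = demand: 42.0 + 1.8Q = 151.3 - 1.1Q → Q* = 37.6897.
The Pigouvian subsidy equals MEB at Q*: 1.0 + 0.8×37.6897 = 31.1518.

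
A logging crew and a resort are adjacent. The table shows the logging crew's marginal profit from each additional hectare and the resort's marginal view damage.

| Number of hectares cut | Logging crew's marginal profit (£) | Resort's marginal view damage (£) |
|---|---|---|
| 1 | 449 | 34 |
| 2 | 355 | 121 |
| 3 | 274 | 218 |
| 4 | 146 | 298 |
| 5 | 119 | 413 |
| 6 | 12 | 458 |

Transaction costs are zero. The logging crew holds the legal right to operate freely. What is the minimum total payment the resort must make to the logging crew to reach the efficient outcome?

£277

Left alone the logging crew would choose level 6 (marginal profit stays positive).
Efficient level: k* = 3 (marginal profit ≥ marginal view damage through 3).
The resort must at least cover the logging crew's forgone profit from cutting 6→3: 146 + 119 + 12 = 277.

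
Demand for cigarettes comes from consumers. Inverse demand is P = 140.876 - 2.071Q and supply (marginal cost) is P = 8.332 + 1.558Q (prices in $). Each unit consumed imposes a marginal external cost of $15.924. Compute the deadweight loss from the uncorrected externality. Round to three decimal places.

DWL = $34.937

Market equilibrium (private): 8.332 + 1.558Q = 140.876 - 2.071Q → Q_m = 36.5236.
Social marginal benefit = demand − MEC = 124.952 - 2.071Q.
Set SMB = MC: 124.952 - 2.071Q = 8.332 + 1.558Q → Q* = 32.1356.
The welfare-loss triangle has base |Q_m − Q*| and height MEC(Q_m) (the vertical gap between SMB and MC is zero at Q* and MEC at Q_m).
DWL = ½ × 4.3880 × 15.9240 = 34.9373.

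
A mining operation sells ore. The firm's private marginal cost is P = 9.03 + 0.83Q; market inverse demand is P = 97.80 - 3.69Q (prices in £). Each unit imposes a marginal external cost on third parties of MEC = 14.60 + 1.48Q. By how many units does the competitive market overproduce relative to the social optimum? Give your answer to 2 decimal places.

Market equilibrium (private): 9.03 + 0.83Q = 97.80 - 3.69Q → Q_m = 19.6394.
Social marginal cost = private MC + MEC = 23.63 + 2.31Q.
Set SMC = demand: 23.63 + 2.31Q = 97.80 - 3.69Q → Q* = 12.3617.
Gap = |19.6394 − 12.3617| = 7.2777.

7.28 units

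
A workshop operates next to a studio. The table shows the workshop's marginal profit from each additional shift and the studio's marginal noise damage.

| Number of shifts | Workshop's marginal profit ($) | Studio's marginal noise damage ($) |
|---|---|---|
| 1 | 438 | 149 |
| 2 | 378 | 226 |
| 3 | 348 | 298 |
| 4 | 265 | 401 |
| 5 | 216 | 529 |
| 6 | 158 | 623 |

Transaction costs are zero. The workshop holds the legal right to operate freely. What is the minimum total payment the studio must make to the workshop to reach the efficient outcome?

$639

Left alone the workshop would choose level 6 (marginal profit stays positive).
Efficient level: k* = 3 (marginal profit ≥ marginal noise damage through 3).
The studio must at least cover the workshop's forgone profit from cutting 6→3: 265 + 216 + 158 = 639.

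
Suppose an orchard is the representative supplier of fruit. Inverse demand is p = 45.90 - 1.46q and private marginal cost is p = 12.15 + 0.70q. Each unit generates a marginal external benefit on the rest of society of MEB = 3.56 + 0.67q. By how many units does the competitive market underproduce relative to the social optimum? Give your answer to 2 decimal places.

Market equilibrium (private): 12.15 + 0.70q = 45.90 - 1.46q → q_m = 15.6250.
Social marginal cost = private MC − MEB = 8.59 + 0.03q.
Set SMC = demand: 8.59 + 0.03q = 45.90 - 1.46q → q* = 25.0403.
Gap = |15.6250 − 25.0403| = 9.4153.

9.42 units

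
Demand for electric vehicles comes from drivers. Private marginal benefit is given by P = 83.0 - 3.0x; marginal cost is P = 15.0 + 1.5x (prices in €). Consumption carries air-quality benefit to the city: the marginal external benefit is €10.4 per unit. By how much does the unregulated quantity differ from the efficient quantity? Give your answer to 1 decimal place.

Market equilibrium (private): 15.0 + 1.5x = 83.0 - 3.0x → x_m = 15.1111.
Social marginal benefit = demand + MEB = 93.4 - 3.0x.
Set SMB = MC: 93.4 - 3.0x = 15.0 + 1.5x → x* = 17.4222.
Gap = |15.1111 − 17.4222| = 2.3111.

2.3 units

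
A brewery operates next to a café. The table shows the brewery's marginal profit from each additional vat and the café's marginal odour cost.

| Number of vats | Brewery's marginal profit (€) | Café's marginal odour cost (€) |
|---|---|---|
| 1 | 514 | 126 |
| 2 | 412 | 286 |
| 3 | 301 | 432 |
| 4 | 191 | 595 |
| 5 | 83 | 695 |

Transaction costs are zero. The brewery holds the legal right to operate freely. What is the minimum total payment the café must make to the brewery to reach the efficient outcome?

Left alone the brewery would choose level 5 (marginal profit stays positive).
Efficient level: k* = 2 (marginal profit ≥ marginal odour cost through 2).
The café must at least cover the brewery's forgone profit from cutting 5→2: 301 + 191 + 83 = 575.

€575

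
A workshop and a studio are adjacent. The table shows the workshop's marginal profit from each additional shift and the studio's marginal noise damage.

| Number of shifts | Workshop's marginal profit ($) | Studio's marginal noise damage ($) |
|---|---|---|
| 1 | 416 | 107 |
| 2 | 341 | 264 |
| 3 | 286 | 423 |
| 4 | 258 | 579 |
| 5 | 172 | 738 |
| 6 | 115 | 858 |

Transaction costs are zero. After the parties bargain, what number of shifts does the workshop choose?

2

Bargaining reaches the level where marginal profit last exceeds marginal noise damage.
That holds through level 2 (341 ≥ 264) but not at 3 (286 < 423).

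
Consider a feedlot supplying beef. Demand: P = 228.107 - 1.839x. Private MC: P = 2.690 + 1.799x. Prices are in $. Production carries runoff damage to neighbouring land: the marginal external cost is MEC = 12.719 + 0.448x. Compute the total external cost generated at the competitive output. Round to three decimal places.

$1648.087

Market equilibrium (private): 2.690 + 1.799x = 228.107 - 1.839x → x_m = 61.9618.
Total external cost = ∫₀^{x_m} (12.719 + 0.448x) dx = 12.719×61.9618 + ½×0.448×61.9618² = 1648.0874.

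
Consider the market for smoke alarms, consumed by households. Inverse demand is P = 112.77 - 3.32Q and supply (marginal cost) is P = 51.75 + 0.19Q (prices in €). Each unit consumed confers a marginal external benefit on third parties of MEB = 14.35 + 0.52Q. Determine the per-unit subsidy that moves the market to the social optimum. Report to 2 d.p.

Social marginal benefit = demand + MEB = 127.12 - 2.80Q.
Set SMB = MC: 127.12 - 2.80Q = 51.75 + 0.19Q → Q* = 25.2074.
The Pigouvian subsidy equals MEB at Q*: 14.35 + 0.52×25.2074 = 27.4578.

subsidy = €27.46 per unit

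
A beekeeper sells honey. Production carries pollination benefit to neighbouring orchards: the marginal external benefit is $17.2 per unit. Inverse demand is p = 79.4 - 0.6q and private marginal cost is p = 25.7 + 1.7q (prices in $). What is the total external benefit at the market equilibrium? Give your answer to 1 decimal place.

$401.6

Market equilibrium (private): 25.7 + 1.7q = 79.4 - 0.6q → q_m = 23.3478.
Total external benefit = MEB × q_m = 17.2 × 23.3478 = 401.5822.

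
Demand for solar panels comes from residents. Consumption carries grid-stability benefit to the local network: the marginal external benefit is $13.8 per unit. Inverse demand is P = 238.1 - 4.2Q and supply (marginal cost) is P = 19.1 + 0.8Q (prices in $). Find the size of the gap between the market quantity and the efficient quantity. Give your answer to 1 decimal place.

2.8 units

Market equilibrium (private): 19.1 + 0.8Q = 238.1 - 4.2Q → Q_m = 43.8000.
Social marginal benefit = demand + MEB = 251.9 - 4.2Q.
Set SMB = MC: 251.9 - 4.2Q = 19.1 + 0.8Q → Q* = 46.5600.
Gap = |43.8000 − 46.5600| = 2.7600.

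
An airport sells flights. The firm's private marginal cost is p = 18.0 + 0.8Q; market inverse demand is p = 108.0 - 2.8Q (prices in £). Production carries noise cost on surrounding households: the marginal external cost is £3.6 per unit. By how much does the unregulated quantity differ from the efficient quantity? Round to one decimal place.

Market equilibrium (private): 18.0 + 0.8Q = 108.0 - 2.8Q → Q_m = 25.0000.
Social marginal cost = private MC + MEC = 21.6 + 0.8Q.
Set SMC = demand: 21.6 + 0.8Q = 108.0 - 2.8Q → Q* = 24.0000.
Gap = |25.0000 − 24.0000| = 1.0000.

1.0 units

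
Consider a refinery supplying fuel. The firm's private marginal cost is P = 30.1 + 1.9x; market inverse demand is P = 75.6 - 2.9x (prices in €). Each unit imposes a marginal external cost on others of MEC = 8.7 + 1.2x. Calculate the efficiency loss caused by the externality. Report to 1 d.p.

Market equilibrium (private): 30.1 + 1.9x = 75.6 - 2.9x → x_m = 9.4792.
Social marginal cost = private MC + MEC = 38.8 + 3.1x.
Set SMC = demand: 38.8 + 3.1x = 75.6 - 2.9x → x* = 6.1333.
The welfare-loss triangle has base |x_m − x*| and height MEC(x_m) (the vertical gap between SMC and demand is zero at x* and MEC at x_m).
DWL = ½ × 3.3459 × 20.0750 = 33.5845.

DWL = €33.6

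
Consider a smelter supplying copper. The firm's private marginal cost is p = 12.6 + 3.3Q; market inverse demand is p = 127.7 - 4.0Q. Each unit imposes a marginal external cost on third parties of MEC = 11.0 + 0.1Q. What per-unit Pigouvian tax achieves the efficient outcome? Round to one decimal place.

tax = 12.4 per unit

Social marginal cost = private MC + MEC = 23.6 + 3.4Q.
Set SMC = demand: 23.6 + 3.4Q = 127.7 - 4.0Q → Q* = 14.0676.
The Pigouvian tax equals MEC at Q*: 11.0 + 0.1×14.0676 = 12.4068.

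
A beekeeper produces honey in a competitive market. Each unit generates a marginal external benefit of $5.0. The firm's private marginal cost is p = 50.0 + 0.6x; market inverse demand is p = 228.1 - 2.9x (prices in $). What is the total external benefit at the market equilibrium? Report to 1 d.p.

$254.4

Market equilibrium (private): 50.0 + 0.6x = 228.1 - 2.9x → x_m = 50.8857.
Total external benefit = MEB × x_m = 5.0 × 50.8857 = 254.4285.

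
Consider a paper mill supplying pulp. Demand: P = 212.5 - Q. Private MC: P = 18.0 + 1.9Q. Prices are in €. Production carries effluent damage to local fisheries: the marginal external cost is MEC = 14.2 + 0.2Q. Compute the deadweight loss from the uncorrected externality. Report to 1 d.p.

DWL = €123.0

Market equilibrium (private): 18.0 + 1.9Q = 212.5 - Q → Q_m = 67.0690.
Social marginal cost = private MC + MEC = 32.2 + 2.1Q.
Set SMC = demand: 32.2 + 2.1Q = 212.5 - Q → Q* = 58.1613.
The loss is the area between SMC and demand from Q* to Q_m; with linear curves that's a triangle of height MEC(Q_m).
DWL = ½ × 8.9077 × 27.6138 = 122.9877.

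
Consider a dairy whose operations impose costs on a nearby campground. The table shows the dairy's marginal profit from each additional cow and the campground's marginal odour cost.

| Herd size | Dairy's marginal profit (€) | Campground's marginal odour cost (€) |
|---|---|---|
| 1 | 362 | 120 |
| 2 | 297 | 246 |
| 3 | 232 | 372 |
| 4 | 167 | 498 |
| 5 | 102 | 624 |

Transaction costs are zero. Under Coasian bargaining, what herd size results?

2

Bargaining reaches the level where marginal profit last exceeds marginal odour cost.
That holds through level 2 (297 ≥ 246) but not at 3 (232 < 372).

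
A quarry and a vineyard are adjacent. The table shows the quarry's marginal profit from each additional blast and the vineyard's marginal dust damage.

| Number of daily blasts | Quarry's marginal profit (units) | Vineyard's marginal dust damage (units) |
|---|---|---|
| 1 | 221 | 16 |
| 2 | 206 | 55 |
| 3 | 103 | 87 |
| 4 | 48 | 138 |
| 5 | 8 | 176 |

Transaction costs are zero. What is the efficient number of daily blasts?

Bargaining reaches the level where marginal profit last exceeds marginal dust damage.
That holds through level 3 (103 ≥ 87) but not at 4 (48 < 138).

3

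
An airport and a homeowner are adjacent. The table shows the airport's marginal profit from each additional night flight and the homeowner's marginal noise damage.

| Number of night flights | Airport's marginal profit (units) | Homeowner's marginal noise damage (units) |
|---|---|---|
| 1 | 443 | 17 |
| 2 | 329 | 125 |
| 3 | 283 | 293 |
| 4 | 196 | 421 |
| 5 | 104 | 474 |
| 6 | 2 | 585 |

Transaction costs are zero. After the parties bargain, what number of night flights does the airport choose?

2

Bargaining reaches the level where marginal profit last exceeds marginal noise damage.
That holds through level 2 (329 ≥ 125) but not at 3 (283 < 293).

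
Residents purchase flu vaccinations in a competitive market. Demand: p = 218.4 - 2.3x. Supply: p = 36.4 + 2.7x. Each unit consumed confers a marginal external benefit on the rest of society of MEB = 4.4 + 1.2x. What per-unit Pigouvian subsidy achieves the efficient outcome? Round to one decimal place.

Social marginal benefit = demand + MEB = 222.8 - 1.1x.
Set SMB = MC: 222.8 - 1.1x = 36.4 + 2.7x → x* = 49.0526.
The Pigouvian subsidy equals MEB at x*: 4.4 + 1.2×49.0526 = 63.2631.

subsidy = 63.3 per unit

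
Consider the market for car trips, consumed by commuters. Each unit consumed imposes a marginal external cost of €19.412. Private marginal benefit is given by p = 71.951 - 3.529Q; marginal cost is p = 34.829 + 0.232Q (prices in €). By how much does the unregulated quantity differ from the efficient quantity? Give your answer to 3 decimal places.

Market equilibrium (private): 34.829 + 0.232Q = 71.951 - 3.529Q → Q_m = 9.8702.
Social marginal benefit = demand − MEC = 52.539 - 3.529Q.
Set SMB = MC: 52.539 - 3.529Q = 34.829 + 0.232Q → Q* = 4.7089.
Gap = |9.8702 − 4.7089| = 5.1613.

5.161 units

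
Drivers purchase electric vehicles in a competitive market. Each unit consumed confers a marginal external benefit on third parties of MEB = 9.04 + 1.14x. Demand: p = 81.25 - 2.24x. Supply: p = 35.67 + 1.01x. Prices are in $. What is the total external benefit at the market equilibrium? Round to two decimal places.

Market equilibrium (private): 35.67 + 1.01x = 81.25 - 2.24x → x_m = 14.0246.
Total external benefit = ∫₀^{x_m} (9.04 + 1.14x) dx = 9.04×14.0246 + ½×1.14×14.0246² = 238.8953.

$238.90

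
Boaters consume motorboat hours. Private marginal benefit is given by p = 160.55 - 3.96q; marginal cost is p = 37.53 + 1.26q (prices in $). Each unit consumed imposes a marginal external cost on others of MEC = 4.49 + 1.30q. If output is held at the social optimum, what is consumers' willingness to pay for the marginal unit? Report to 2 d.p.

Social marginal benefit = demand − MEC = 156.06 - 5.26q.
Set SMB = MC: 156.06 - 5.26q = 37.53 + 1.26q → q* = 18.1794.
Consumer price on the demand curve at q*: 160.55 − 3.96×18.1794 = 88.5596.

P = $88.56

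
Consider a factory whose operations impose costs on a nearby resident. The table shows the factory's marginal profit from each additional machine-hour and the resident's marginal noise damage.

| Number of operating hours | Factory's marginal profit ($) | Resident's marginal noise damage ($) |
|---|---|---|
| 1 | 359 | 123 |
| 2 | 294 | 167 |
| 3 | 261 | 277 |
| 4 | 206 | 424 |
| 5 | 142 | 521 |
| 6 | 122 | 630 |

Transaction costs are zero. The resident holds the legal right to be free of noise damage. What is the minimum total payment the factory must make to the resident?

Efficient level: marginal profit ≥ marginal noise damage through level 2, so k* = 2.
With the resident holding the right, the factory must at least compensate total damage at k*: 123 + 167 = 290.

$290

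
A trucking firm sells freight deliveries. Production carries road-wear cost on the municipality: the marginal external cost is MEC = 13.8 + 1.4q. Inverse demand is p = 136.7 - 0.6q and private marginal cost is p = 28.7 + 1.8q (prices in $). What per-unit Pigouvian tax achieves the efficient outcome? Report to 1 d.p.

tax = $48.5 per unit

Social marginal cost = private MC + MEC = 42.5 + 3.2q.
Set SMC = demand: 42.5 + 3.2q = 136.7 - 0.6q → q* = 24.7895.
The Pigouvian tax equals MEC at q*: 13.8 + 1.4×24.7895 = 48.5053.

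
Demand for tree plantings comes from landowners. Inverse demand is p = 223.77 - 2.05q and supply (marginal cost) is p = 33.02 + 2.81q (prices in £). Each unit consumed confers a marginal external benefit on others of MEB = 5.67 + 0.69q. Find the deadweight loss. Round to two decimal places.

DWL = £128.62

Market equilibrium (private): 33.02 + 2.81q = 223.77 - 2.05q → q_m = 39.2490.
Social marginal benefit = demand + MEB = 229.44 - 1.36q.
Set SMB = MC: 229.44 - 1.36q = 33.02 + 2.81q → q* = 47.1031.
The loss is the area between SMB and MC from q* to q_m; with linear curves that's a triangle of height MEB(q_m).
DWL = ½ × 7.8541 × 32.7518 = 128.6180.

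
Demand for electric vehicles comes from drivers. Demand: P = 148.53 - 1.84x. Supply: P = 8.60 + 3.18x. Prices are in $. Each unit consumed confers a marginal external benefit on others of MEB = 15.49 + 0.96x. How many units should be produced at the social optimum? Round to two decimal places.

Social marginal benefit = demand + MEB = 164.02 - 0.88x.
Set SMB = MC: 164.02 - 0.88x = 8.60 + 3.18x → x* = 38.2808.

x* = 38.28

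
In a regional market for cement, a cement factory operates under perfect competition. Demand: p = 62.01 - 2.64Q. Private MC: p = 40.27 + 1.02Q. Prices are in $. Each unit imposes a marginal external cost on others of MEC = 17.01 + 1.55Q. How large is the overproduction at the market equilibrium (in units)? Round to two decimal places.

Market equilibrium (private): 40.27 + 1.02Q = 62.01 - 2.64Q → Q_m = 5.9399.
Social marginal cost = private MC + MEC = 57.28 + 2.57Q.
Set SMC = demand: 57.28 + 2.57Q = 62.01 - 2.64Q → Q* = 0.9079.
Gap = |5.9399 − 0.9079| = 5.0320.

5.03 units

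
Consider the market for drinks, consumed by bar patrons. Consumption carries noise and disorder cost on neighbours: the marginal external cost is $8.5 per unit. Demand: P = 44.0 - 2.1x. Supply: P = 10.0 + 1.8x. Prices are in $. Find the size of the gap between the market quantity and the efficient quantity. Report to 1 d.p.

2.2 units

Market equilibrium (private): 10.0 + 1.8x = 44.0 - 2.1x → x_m = 8.7179.
Social marginal benefit = demand − MEC = 35.5 - 2.1x.
Set SMB = MC: 35.5 - 2.1x = 10.0 + 1.8x → x* = 6.5385.
Gap = |8.7179 − 6.5385| = 2.1794.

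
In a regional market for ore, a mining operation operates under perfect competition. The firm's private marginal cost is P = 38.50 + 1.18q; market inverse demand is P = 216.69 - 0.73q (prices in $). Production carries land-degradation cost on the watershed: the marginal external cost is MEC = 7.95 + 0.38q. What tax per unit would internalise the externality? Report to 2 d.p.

Social marginal cost = private MC + MEC = 46.45 + 1.56q.
Set SMC = demand: 46.45 + 1.56q = 216.69 - 0.73q → q* = 74.3406.
The Pigouvian tax equals MEC at q*: 7.95 + 0.38×74.3406 = 36.1994.

tax = $36.20 per unit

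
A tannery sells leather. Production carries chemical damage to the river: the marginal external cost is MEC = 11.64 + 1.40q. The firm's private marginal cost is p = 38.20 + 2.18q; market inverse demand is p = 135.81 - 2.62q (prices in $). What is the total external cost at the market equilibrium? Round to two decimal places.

$526.17

Market equilibrium (private): 38.20 + 2.18q = 135.81 - 2.62q → q_m = 20.3354.
Total external cost = ∫₀^{q_m} (11.64 + 1.40q) dq = 11.64×20.3354 + ½×1.40×20.3354² = 526.1740.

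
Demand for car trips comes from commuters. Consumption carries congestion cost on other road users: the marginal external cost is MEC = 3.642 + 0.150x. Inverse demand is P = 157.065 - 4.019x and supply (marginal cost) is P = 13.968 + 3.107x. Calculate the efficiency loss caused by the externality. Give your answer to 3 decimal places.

DWL = 3.043

Market equilibrium (private): 13.968 + 3.107x = 157.065 - 4.019x → x_m = 20.0810.
Social marginal benefit = demand − MEC = 153.423 - 4.169x.
Set SMB = MC: 153.423 - 4.169x = 13.968 + 3.107x → x* = 19.1664.
The loss is the area between SMB and MC from x* to x_m; with linear curves that's a triangle of height MEC(x_m).
DWL = ½ × 0.9146 × 6.6541 = 3.0429.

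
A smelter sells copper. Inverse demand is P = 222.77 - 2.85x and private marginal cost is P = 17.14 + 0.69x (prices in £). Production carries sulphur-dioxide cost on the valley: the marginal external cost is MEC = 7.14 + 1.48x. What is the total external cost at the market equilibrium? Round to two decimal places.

Market equilibrium (private): 17.14 + 0.69x = 222.77 - 2.85x → x_m = 58.0876.
Total external cost = ∫₀^{x_m} (7.14 + 1.48x) dx = 7.14×58.0876 + ½×1.48×58.0876² = 2911.6307.

£2911.63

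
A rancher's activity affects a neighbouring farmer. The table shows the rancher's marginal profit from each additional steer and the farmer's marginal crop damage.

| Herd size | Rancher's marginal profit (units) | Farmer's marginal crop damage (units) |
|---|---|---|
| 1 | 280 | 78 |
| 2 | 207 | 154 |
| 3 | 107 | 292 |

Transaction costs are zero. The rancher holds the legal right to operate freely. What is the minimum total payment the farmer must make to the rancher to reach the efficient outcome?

107

Left alone the rancher would choose level 3 (marginal profit stays positive).
Efficient level: k* = 2 (marginal profit ≥ marginal crop damage through 2).
The farmer must at least cover the rancher's forgone profit from cutting 3→2: 107 = 107.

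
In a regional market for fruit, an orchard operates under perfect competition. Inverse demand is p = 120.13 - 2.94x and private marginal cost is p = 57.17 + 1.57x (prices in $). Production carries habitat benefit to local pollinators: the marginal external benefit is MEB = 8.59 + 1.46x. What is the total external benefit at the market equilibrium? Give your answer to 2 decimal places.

$262.18

Market equilibrium (private): 57.17 + 1.57x = 120.13 - 2.94x → x_m = 13.9601.
Total external benefit = ∫₀^{x_m} (8.59 + 1.46x) dx = 8.59×13.9601 + ½×1.46×13.9601² = 262.1829.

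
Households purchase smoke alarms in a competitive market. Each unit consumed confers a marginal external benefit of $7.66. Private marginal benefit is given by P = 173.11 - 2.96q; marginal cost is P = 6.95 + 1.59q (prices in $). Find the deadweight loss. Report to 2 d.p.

DWL = $6.45

Market equilibrium (private): 6.95 + 1.59q = 173.11 - 2.96q → q_m = 36.5187.
Social marginal benefit = demand + MEB = 180.77 - 2.96q.
Set SMB = MC: 180.77 - 2.96q = 6.95 + 1.59q → q* = 38.2022.
Height of the DWL triangle at q_m is SMB(q_m) − MC(q_m) = MEB(q_m) = 7.6600.
DWL = ½ × 1.6835 × 7.6600 = 6.4478.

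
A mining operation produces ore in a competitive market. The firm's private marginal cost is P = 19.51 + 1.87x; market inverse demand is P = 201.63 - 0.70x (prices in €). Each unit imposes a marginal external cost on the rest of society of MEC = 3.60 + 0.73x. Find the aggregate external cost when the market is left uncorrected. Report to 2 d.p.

Market equilibrium (private): 19.51 + 1.87x = 201.63 - 0.70x → x_m = 70.8638.
Total external cost = ∫₀^{x_m} (3.60 + 0.73x) dx = 3.60×70.8638 + ½×0.73×70.8638² = 2088.0222.

€2088.02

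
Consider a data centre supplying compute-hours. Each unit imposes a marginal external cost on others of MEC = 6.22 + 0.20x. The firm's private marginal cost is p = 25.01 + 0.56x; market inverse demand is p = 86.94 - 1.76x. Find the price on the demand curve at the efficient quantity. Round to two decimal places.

Social marginal cost = private MC + MEC = 31.23 + 0.76x.
Set SMC = demand: 31.23 + 0.76x = 86.94 - 1.76x → x* = 22.1071.
Consumer price on the demand curve at x*: 86.94 − 1.76×22.1071 = 48.0315.

P = 48.03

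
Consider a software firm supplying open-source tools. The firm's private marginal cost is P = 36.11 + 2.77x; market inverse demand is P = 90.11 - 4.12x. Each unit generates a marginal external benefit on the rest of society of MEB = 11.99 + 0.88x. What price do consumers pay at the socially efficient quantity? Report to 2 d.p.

P = 44.87

Social marginal cost = private MC − MEB = 24.12 + 1.89x.
Set SMC = demand: 24.12 + 1.89x = 90.11 - 4.12x → x* = 10.9800.
Consumer price on the demand curve at x*: 90.11 − 4.12×10.9800 = 44.8724.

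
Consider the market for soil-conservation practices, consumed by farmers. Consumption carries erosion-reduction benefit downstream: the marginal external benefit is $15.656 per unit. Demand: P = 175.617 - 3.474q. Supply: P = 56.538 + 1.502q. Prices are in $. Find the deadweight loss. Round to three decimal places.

Market equilibrium (private): 56.538 + 1.502q = 175.617 - 3.474q → q_m = 23.9307.
Social marginal benefit = demand + MEB = 191.273 - 3.474q.
Set SMB = MC: 191.273 - 3.474q = 56.538 + 1.502q → q* = 27.0770.
The loss is the area between SMB and MC from q* to q_m; with linear curves that's a triangle of height MEB(q_m).
DWL = ½ × 3.1463 × 15.6560 = 24.6292.

DWL = $24.629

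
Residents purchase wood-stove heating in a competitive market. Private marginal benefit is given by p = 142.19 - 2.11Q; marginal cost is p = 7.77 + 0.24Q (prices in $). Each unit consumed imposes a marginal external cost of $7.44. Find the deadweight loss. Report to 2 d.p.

DWL = $11.78

Market equilibrium (private): 7.77 + 0.24Q = 142.19 - 2.11Q → Q_m = 57.2000.
Social marginal benefit = demand − MEC = 134.75 - 2.11Q.
Set SMB = MC: 134.75 - 2.11Q = 7.77 + 0.24Q → Q* = 54.0340.
The loss is the area between SMB and MC from Q* to Q_m; with linear curves that's a triangle of height MEC(Q_m).
DWL = ½ × 3.1660 × 7.4400 = 11.7775.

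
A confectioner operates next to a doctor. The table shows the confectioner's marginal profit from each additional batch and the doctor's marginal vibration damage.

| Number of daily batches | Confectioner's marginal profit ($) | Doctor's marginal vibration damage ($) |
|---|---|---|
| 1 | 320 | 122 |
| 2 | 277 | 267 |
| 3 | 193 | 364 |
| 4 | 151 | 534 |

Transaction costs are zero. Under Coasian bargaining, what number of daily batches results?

2

Bargaining reaches the level where marginal profit last exceeds marginal vibration damage.
That holds through level 2 (277 ≥ 267) but not at 3 (193 < 364).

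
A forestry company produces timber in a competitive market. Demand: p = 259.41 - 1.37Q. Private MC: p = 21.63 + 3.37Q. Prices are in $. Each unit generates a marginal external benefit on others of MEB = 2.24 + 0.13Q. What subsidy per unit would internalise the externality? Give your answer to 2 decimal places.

Social marginal cost = private MC − MEB = 19.39 + 3.24Q.
Set SMC = demand: 19.39 + 3.24Q = 259.41 - 1.37Q → Q* = 52.0651.
The Pigouvian subsidy equals MEB at Q*: 2.24 + 0.13×52.0651 = 9.0085.

subsidy = $9.01 per unit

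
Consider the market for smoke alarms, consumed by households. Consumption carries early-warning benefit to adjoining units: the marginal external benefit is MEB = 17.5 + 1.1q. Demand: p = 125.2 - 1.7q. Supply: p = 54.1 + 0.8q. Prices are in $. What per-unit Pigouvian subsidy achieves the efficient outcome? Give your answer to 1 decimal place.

subsidy = $87.1 per unit

Social marginal benefit = demand + MEB = 142.7 - 0.6q.
Set SMB = MC: 142.7 - 0.6q = 54.1 + 0.8q → q* = 63.2857.
The Pigouvian subsidy equals MEB at q*: 17.5 + 1.1×63.2857 = 87.1143.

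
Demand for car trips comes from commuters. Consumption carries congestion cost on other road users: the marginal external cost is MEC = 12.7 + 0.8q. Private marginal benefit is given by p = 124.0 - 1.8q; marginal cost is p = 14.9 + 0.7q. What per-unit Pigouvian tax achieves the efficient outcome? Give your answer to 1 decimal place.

Social marginal benefit = demand − MEC = 111.3 - 2.6q.
Set SMB = MC: 111.3 - 2.6q = 14.9 + 0.7q → q* = 29.2121.
The Pigouvian tax equals MEC at q*: 12.7 + 0.8×29.2121 = 36.0697.

tax = 36.1 per unit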